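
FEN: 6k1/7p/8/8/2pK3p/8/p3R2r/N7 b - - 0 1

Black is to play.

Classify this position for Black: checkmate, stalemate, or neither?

Black to move; black king on g8.
In check: no.
Legal moves for Black: Kh8, Kf8, Kg7, Kf7, Rh3, Rg2, Rf2, Rxe2, Rh1, h6, h3, c3, h5.
Black has 13 legal moves and is not in check → neither.

neither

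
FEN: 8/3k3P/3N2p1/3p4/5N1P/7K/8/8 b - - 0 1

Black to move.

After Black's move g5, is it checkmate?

After g5: white king on h3; in check: no.
White is not in check, so this cannot be checkmate.

no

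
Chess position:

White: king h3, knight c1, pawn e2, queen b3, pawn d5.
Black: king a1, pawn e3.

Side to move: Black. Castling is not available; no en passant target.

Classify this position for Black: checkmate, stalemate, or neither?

Black to move; black king on a1.
In check: no.
King squares — b1: attacked by Qb3; a2: attacked by Nc1; b2: attacked by Qb3.
Legal moves for Black: none.
Not in check and no legal moves → stalemate.

stalemate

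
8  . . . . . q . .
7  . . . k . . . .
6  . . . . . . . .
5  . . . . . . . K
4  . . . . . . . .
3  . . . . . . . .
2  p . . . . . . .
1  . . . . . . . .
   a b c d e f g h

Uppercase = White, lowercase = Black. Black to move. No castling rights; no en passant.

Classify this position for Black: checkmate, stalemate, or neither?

Black to move; black king on d7.
In check: no.
Legal moves for Black include: Qh8+, Qg8, Qe8+, Qd8, Qc8, Qb8, Qa8, Qg7, Qf7+, Qe7, Qh6+, Qf6, Qd6, Qf5+, Qc5+, Qf4, Qb4, Qf3+, ... (list truncated; more exist).
Black has legal moves and is not in check → neither.

neither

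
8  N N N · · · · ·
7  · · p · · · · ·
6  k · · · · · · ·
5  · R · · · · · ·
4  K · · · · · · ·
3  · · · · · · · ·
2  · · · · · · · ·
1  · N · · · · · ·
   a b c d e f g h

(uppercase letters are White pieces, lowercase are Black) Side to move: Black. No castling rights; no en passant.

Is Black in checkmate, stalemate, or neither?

Black to move; black king on a6.
In check: yes, from the white knight on b8.
King squares — a5: attacked by Ka4; b5: attacked by Ka4; b6: attacked by Rb5; a7: attacked by Nc8; b7: attacked by Rb5.
Legal moves for Black: none.
In check with no legal moves → checkmate.

checkmate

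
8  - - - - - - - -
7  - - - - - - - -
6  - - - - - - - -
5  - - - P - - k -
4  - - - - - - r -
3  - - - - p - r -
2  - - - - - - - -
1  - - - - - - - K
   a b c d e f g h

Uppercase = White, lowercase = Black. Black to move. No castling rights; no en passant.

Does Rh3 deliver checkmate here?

After Rh3: white king on h1; in check: yes, from the black rook on h3.
King squares — g1: attacked by Rg4; g2: attacked by Rg4; h2: attacked by Rh3.
White has no legal moves → checkmate.

yes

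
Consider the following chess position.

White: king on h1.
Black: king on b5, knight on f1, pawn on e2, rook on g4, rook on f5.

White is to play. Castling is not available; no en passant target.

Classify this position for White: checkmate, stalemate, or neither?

stalemate

White to move; white king on h1.
In check: no.
King squares — g1: attacked by Rg4; g2: attacked by Rg4; h2: attacked by Nf1.
Legal moves for White: none.
Not in check and no legal moves → stalemate.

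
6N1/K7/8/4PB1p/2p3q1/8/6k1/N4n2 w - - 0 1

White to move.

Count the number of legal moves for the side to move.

21

White to move; king on a7.
In check: no.
Legal moves: Ne7, Nh6, Nf6, Kb8, Ka8, Kb7, Kb6, Ka6, Bc8, Bh7, Bd7, Bg6, Be6, Bxg4, Be4+, Bd3, Bc2, Bb1, Nb3, Nc2, e6.
Count: 21.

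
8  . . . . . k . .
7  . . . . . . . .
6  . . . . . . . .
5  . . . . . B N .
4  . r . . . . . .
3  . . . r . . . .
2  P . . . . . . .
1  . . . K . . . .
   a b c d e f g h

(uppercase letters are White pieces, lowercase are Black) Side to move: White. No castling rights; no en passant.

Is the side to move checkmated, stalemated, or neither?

neither

White to move; white king on d1.
In check: yes, from the black rook on d3.
King squares — c1: available; e1: available; c2: available; d2: attacked by Rd3; e2: available.
Legal moves for White: Ke2, Kc2, Ke1, Kc1, Bxd3.
White is in check but has 5 legal moves → neither.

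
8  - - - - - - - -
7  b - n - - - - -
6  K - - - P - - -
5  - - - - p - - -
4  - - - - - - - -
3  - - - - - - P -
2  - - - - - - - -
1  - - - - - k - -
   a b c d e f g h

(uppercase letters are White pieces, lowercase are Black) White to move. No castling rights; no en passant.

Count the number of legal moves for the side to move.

3

White to move; king on a6.
In check: yes, from the black knight on c7.
Legal moves: Kb7, Kxa7, Ka5.
Count: 3.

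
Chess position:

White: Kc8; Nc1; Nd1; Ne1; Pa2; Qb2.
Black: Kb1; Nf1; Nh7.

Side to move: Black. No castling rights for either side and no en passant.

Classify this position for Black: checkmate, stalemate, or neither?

checkmate

Black to move; black king on b1.
In check: yes, from the white queen on b2.
King squares — a1: attacked by Qb2; c1: attacked by Qb2; a2: attacked by Nc1; b2: attacked by Nd1; c2: attacked by Ne1.
Legal moves for Black: none.
In check with no legal moves → checkmate.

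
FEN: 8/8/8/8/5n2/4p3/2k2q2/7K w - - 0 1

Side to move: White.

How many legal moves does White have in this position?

0

White to move; king on h1.
In check: no.
Legal moves: none.
Count: 0.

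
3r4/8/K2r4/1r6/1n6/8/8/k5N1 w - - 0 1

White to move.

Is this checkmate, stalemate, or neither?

White to move; white king on a6.
In check: yes, from the black knight on b4 and the black rook on d6.
King squares — a5: attacked by Rb5; b5: available; b6: attacked by Rb5; a7: available; b7: attacked by Rb5.
Legal moves for White: Ka7, Kxb5.
White is in check but has 2 legal moves → neither.

neither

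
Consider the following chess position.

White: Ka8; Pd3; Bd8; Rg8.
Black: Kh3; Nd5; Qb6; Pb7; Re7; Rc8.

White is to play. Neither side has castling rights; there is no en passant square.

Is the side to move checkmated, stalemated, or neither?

White to move; white king on a8.
In check: yes, from the black rook on c8.
King squares — a7: attacked by Qb6; b7: attacked by Qb6; b8: attacked by Rc8.
Legal moves for White: none.
In check with no legal moves → checkmate.

checkmate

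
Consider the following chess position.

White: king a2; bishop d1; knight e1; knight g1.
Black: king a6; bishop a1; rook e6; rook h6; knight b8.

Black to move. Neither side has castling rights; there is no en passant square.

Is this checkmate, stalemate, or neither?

neither

Black to move; black king on a6.
In check: no.
Legal moves for Black include: Nd7, Nc6, Rh8, Rh7, Rhg6, Rhf6, Rh5, Rh4, Rh3, Rh2+, Rh1, Re8, Re7, Reg6, Ref6, Rd6, Rc6, Rb6, ... (list truncated; more exist).
Black has legal moves and is not in check → neither.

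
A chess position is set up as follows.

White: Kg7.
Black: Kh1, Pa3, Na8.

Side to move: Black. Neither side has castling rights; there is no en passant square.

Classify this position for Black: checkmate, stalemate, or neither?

neither

Black to move; black king on h1.
In check: no.
Legal moves for Black: Nc7, Nb6, Kh2, Kg2, Kg1, a2.
Black has 6 legal moves and is not in check → neither.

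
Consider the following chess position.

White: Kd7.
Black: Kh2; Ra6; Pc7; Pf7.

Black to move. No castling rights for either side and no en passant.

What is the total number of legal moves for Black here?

23

Black to move; king on h2.
In check: no.
Legal moves: Ra8, Ra7, Rh6, Rg6, Rf6, Re6, Rd6+, Rc6, Rb6, Ra5, Ra4, Ra3, Ra2, Ra1, Kh3, Kg3, Kg2, Kh1, Kg1, f6, c6, f5, c5.
Count: 23.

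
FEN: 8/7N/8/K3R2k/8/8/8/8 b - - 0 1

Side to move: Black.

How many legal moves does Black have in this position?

Black to move; king on h5.
In check: yes, from the white rook on e5.
Legal moves: Kh6, Kg6, Kh4, Kg4.
Count: 4.

4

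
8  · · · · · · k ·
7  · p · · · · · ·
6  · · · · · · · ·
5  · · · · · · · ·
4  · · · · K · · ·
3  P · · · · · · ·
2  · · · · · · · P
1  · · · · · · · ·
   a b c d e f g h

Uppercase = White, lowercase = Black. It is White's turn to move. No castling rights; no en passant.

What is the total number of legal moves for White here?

11

White to move; king on e4.
In check: no.
Legal moves: Kf5, Ke5, Kd5, Kf4, Kd4, Kf3, Ke3, Kd3, a4, h3, h4.
Count: 11.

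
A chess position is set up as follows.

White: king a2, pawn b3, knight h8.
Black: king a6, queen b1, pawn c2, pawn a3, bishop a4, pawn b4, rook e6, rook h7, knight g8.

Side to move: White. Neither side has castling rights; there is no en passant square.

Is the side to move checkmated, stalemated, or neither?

White to move; white king on a2.
In check: yes, from the black queen on b1.
King squares — a1: attacked by Qb1; b1: attacked by Pc2; b2: attacked by Qb1; a3: attacked by Pb4; b3: own pawn.
Legal moves for White: none.
In check with no legal moves → checkmate.

checkmate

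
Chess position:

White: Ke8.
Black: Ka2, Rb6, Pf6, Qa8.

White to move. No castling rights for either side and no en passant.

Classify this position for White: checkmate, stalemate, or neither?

White to move; white king on e8.
In check: yes, from the black queen on a8.
King squares — d7: available; e7: available; f7: available; d8: attacked by Qa8; f8: attacked by Qa8.
Legal moves for White: Kf7, Ke7, Kd7.
White is in check but has 3 legal moves → neither.

neither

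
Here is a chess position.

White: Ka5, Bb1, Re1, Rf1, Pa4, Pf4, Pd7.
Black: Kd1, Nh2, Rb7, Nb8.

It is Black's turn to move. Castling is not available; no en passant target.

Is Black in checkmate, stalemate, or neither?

Black to move; black king on d1.
In check: yes, from the white rook on e1.
Legal moves for Black: Kd2.
Black is in check but has 1 legal move → neither.

neither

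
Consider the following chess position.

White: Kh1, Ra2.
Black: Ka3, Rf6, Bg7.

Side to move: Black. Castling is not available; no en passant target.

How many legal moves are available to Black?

Black to move; king on a3.
In check: yes, from the white rook on a2.
Legal moves: Kb4, Kb3, Kxa2.
Count: 3.

3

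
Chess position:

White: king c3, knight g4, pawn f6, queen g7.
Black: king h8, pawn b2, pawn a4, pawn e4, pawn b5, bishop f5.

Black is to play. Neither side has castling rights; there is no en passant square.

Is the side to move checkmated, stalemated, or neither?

Black to move; black king on h8.
In check: yes, from the white queen on g7.
King squares — g7: attacked by Pf6; h7: attacked by Qg7; g8: attacked by Qg7.
Legal moves for Black: none.
In check with no legal moves → checkmate.

checkmate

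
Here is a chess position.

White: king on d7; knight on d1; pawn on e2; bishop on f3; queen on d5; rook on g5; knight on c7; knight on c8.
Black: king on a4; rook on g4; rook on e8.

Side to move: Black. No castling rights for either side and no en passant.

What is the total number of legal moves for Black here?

Black to move; king on a4.
In check: no.
Legal moves: Rh8, Rg8, Rf8, Rd8+, Rxc8, Re7+, Re6, Re5, Ree4, Re3, Rxe2, Rxg5, Rh4, Rf4, Rge4, Rd4, Rc4, Rb4, Rg3, Rg2, Rg1, Kb4, Ka3.
Count: 23.

23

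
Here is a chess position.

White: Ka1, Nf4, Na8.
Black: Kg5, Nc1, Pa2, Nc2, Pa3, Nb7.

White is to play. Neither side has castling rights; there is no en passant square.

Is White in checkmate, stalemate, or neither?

White to move; white king on a1.
In check: yes, from the black knight on c2.
King squares — b1: attacked by Pa2; a2: attacked by Nc1; b2: attacked by Pa3.
Legal moves for White: none.
In check with no legal moves → checkmate.

checkmate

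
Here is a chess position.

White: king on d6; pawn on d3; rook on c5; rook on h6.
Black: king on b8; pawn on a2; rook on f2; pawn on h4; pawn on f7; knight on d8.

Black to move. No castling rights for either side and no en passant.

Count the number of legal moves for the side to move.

Black to move; king on b8.
In check: no.
Legal moves: Nb7+, Ne6, Nc6, Ka8, Kb7, Ka7, Rf6+, Rf5, Rf4, Rf3, Rh2, Rg2, Re2, Rd2, Rc2, Rb2, Rf1, f6, h3, a1=Q, a1=R, a1=B, a1=N, f5.
Count: 24.

24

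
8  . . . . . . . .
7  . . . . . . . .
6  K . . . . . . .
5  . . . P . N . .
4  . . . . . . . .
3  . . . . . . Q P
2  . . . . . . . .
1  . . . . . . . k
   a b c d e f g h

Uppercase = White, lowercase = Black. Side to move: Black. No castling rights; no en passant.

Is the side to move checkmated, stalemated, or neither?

stalemate

Black to move; black king on h1.
In check: no.
King squares — g1: attacked by Qg3; g2: attacked by Qg3; h2: attacked by Qg3.
Legal moves for Black: none.
Not in check and no legal moves → stalemate.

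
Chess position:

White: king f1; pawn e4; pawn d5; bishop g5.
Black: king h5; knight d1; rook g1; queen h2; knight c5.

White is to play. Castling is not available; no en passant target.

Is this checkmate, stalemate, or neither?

checkmate

White to move; white king on f1.
In check: yes, from the black rook on g1.
King squares — e1: attacked by Rg1; g1: attacked by Qh2; e2: attacked by Qh2; f2: attacked by Nd1; g2: attacked by Rg1.
Legal moves for White: none.
In check with no legal moves → checkmate.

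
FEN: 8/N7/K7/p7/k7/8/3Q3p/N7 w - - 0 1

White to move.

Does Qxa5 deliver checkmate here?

After Qxa5: black king on a4; in check: yes, from the white queen on a5.
King squares — a3: attacked by Qa5; b3: attacked by Na1; b4: attacked by Qa5; a5: attacked by Ka6; b5: attacked by Qa5.
Black has no legal moves → checkmate.

yes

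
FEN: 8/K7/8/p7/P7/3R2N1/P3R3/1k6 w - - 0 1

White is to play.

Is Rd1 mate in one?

yes

After Rd1: black king on b1; in check: yes, from the white rook on d1.
King squares — a1: attacked by Rd1; c1: attacked by Rd1; a2: attacked by Re2; b2: attacked by Re2; c2: attacked by Re2.
Black has no legal moves → checkmate.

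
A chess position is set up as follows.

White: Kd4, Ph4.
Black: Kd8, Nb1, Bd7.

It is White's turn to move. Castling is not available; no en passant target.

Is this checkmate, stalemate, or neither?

neither

White to move; white king on d4.
In check: no.
Legal moves for White: Ke5, Kd5, Kc5, Ke4, Kc4, Ke3, Kd3, h5.
White has 8 legal moves and is not in check → neither.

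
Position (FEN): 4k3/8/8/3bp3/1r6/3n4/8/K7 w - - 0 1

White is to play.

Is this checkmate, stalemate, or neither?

White to move; white king on a1.
In check: no.
King squares — b1: attacked by Rb4; a2: attacked by Bd5; b2: attacked by Nd3.
Legal moves for White: none.
Not in check and no legal moves → stalemate.

stalemate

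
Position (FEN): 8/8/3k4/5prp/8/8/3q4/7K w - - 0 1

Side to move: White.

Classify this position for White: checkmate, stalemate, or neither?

stalemate

White to move; white king on h1.
In check: no.
King squares — g1: attacked by Rg5; g2: attacked by Qd2; h2: attacked by Qd2.
Legal moves for White: none.
Not in check and no legal moves → stalemate.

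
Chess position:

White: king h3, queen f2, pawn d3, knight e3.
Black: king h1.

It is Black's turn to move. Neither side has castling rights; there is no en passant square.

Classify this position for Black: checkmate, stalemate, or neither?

stalemate

Black to move; black king on h1.
In check: no.
King squares — g1: attacked by Qf2; g2: attacked by Qf2; h2: attacked by Qf2.
Legal moves for Black: none.
Not in check and no legal moves → stalemate.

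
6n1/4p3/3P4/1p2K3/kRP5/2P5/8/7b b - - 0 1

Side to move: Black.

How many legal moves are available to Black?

2

Black to move; king on a4.
In check: yes, from the white rook on b4.
Legal moves: Ka5, Ka3.
Count: 2.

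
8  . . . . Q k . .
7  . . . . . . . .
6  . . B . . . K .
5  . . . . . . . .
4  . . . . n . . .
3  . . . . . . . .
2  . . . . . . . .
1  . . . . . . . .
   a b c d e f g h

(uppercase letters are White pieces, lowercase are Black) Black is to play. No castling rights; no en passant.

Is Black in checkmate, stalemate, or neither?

checkmate

Black to move; black king on f8.
In check: yes, from the white queen on e8.
King squares — e7: attacked by Qe8; f7: attacked by Kg6; g7: attacked by Kg6; e8: attacked by Bc6; g8: attacked by Qe8.
Legal moves for Black: none.
In check with no legal moves → checkmate.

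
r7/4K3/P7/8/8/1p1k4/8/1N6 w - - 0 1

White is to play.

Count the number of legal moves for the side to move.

9

White to move; king on e7.
In check: no.
Legal moves: Kf7, Kd7, Kf6, Ke6, Kd6, Nc3, Na3, Nd2, a7.
Count: 9.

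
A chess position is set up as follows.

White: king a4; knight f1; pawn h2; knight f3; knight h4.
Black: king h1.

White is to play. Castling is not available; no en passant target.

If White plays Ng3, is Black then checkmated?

yes

After Ng3: black king on h1; in check: yes, from the white knight on g3.
King squares — g1: attacked by Nf3; g2: attacked by Nh4; h2: attacked by Nf3.
Black has no legal moves → checkmate.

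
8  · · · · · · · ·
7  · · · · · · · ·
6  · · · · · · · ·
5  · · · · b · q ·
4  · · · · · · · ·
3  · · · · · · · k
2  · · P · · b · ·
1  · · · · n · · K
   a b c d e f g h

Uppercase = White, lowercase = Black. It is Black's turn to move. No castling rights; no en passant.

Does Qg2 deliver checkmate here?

After Qg2: white king on h1; in check: yes, from the black queen on g2.
King squares — g1: attacked by Bf2; g2: attacked by Ne1; h2: attacked by Qg2.
White has no legal moves → checkmate.

yes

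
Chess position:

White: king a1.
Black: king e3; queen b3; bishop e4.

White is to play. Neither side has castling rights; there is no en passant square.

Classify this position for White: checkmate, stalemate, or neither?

stalemate

White to move; white king on a1.
In check: no.
King squares — b1: attacked by Qb3; a2: attacked by Qb3; b2: attacked by Qb3.
Legal moves for White: none.
Not in check and no legal moves → stalemate.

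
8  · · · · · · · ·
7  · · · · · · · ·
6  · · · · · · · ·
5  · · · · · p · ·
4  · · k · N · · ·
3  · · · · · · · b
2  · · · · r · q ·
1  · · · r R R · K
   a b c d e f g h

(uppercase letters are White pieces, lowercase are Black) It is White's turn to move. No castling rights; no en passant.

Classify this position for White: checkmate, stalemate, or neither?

checkmate

White to move; white king on h1.
In check: yes, from the black queen on g2.
King squares — g1: attacked by Qg2; g2: attacked by Re2; h2: attacked by Qg2.
Legal moves for White: none.
In check with no legal moves → checkmate.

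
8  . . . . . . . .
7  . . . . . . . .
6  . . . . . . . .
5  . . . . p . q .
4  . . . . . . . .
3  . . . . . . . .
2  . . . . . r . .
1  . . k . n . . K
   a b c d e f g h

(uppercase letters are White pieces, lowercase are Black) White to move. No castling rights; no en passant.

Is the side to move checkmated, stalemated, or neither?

White to move; white king on h1.
In check: no.
King squares — g1: attacked by Qg5; g2: attacked by Ne1; h2: attacked by Rf2.
Legal moves for White: none.
Not in check and no legal moves → stalemate.

stalemate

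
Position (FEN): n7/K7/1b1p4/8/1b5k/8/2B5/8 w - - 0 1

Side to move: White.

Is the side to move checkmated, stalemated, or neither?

White to move; white king on a7.
In check: yes, from the black bishop on b6.
Legal moves for White: Kb8, Kxa8, Kb7, Ka6.
White is in check but has 4 legal moves → neither.

neither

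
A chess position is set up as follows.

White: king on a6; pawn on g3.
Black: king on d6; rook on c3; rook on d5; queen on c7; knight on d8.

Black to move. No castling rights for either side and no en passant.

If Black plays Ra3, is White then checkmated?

yes

After Ra3: white king on a6; in check: yes, from the black rook on a3.
King squares — a5: attacked by Ra3; b5: attacked by Rd5; b6: attacked by Qc7; a7: attacked by Ra3; b7: attacked by Qc7.
White has no legal moves → checkmate.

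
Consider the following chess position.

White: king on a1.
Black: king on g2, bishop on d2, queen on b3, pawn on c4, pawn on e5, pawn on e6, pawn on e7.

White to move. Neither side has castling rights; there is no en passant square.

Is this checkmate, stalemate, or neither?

White to move; white king on a1.
In check: no.
King squares — b1: attacked by Qb3; a2: attacked by Qb3; b2: attacked by Qb3.
Legal moves for White: none.
Not in check and no legal moves → stalemate.

stalemate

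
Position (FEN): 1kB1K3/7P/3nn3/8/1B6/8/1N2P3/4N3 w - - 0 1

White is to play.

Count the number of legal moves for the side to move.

White to move; king on e8.
In check: yes, from the black knight on d6.
Legal moves: Ke7, Kd7, Bxd6+.
Count: 3.

3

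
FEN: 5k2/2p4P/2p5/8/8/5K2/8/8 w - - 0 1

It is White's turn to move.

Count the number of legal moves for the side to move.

12

White to move; king on f3.
In check: no.
Legal moves: Kg4, Kf4, Ke4, Kg3, Ke3, Kg2, Kf2, Ke2, h8=Q+, h8=R+, h8=B, h8=N.
Count: 12.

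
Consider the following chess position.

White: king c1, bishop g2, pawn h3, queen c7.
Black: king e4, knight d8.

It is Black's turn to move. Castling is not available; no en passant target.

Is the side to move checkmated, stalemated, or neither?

Black to move; black king on e4.
In check: yes, from the white bishop on g2.
King squares — d3: available; e3: available; f3: attacked by Bg2; d4: available; f4: attacked by Qc7; d5: attacked by Bg2; e5: attacked by Qc7; f5: available.
Legal moves for Black: Kf5, Kd4, Ke3, Kd3.
Black is in check but has 4 legal moves → neither.

neither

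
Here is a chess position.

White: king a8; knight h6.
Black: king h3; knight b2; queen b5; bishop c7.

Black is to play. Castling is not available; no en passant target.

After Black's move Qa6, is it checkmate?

After Qa6: white king on a8; in check: yes, from the black queen on a6.
King squares — a7: attacked by Qa6; b7: attacked by Qa6; b8: attacked by Bc7.
White has no legal moves → checkmate.

yes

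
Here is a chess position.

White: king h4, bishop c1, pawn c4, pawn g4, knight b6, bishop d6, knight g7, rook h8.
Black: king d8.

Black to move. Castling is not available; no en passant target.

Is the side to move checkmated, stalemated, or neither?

Black to move; black king on d8.
In check: yes, from the white rook on h8.
King squares — c7: attacked by Bd6; d7: attacked by Nb6; e7: attacked by Bd6; c8: attacked by Nb6; e8: attacked by Ng7.
Legal moves for Black: none.
In check with no legal moves → checkmate.

checkmate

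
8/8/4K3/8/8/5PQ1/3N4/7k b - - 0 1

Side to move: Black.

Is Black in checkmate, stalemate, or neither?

stalemate

Black to move; black king on h1.
In check: no.
King squares — g1: attacked by Qg3; g2: attacked by Qg3; h2: attacked by Qg3.
Legal moves for Black: none.
Not in check and no legal moves → stalemate.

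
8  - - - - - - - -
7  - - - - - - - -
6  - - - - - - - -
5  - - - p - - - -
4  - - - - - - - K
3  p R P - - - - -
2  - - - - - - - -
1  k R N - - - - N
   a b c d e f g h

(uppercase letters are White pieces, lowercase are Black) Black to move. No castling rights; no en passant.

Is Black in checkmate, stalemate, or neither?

checkmate

Black to move; black king on a1.
In check: yes, from the white rook on b1.
King squares — b1: attacked by Rb3; a2: attacked by Nc1; b2: attacked by Rb1.
Legal moves for Black: none.
In check with no legal moves → checkmate.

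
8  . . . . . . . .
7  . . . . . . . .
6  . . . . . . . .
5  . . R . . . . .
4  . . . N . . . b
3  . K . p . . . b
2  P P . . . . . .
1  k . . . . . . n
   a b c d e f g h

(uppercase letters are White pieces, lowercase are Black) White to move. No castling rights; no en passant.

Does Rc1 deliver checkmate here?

yes

After Rc1: black king on a1; in check: yes, from the white rook on c1.
King squares — b1: attacked by Rc1; a2: attacked by Kb3; b2: attacked by Kb3.
Black has no legal moves → checkmate.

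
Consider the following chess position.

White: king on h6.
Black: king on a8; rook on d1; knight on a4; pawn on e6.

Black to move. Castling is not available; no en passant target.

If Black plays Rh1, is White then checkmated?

After Rh1: white king on h6; in check: yes, from the black rook on h1.
White has 3 legal replies: Kg7, Kg6, Kg5.
In check but a legal move exists → not checkmate.

no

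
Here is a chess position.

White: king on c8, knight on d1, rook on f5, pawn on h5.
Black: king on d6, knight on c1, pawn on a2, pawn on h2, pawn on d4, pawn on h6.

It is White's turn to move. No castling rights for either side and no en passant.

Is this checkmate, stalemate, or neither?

White to move; white king on c8.
In check: no.
Legal moves for White include: Kd8, Kb8, Kb7, Rf8, Rf7, Rf6+, Rg5, Re5, Rd5+, Rc5, Rb5, Ra5, Rf4, Rf3, Rf2, Rf1, Ne3, Nc3, ... (list truncated; more exist).
White has legal moves and is not in check → neither.

neither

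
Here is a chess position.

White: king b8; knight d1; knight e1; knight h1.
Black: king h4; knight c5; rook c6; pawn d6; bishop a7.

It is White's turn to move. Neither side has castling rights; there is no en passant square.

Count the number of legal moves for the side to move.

White to move; king on b8.
In check: yes, from the black bishop on a7.
Legal moves: Ka8, Kxa7.
Count: 2.

2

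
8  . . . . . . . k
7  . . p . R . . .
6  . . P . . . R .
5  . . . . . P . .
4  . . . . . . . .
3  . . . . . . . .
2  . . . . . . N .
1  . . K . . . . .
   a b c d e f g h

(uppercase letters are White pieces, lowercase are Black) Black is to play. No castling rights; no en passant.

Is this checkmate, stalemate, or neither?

Black to move; black king on h8.
In check: no.
King squares — g7: attacked by Rg6; h7: attacked by Re7; g8: attacked by Rg6.
Legal moves for Black: none.
Not in check and no legal moves → stalemate.

stalemate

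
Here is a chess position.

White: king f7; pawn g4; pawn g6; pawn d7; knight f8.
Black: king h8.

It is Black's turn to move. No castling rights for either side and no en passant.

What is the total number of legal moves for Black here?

Black to move; king on h8.
In check: no.
Legal moves: none.
Count: 0.

0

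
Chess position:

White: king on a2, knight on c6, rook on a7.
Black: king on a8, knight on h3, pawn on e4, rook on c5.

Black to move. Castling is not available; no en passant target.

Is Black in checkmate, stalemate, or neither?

checkmate

Black to move; black king on a8.
In check: yes, from the white rook on a7.
King squares — a7: attacked by Nc6; b7: attacked by Ra7; b8: attacked by Nc6.
Legal moves for Black: none.
In check with no legal moves → checkmate.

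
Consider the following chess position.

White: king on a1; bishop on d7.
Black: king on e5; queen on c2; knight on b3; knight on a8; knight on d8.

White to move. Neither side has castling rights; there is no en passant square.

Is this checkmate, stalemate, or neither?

checkmate

White to move; white king on a1.
In check: yes, from the black knight on b3.
King squares — b1: attacked by Qc2; a2: attacked by Qc2; b2: attacked by Qc2.
Legal moves for White: none.
In check with no legal moves → checkmate.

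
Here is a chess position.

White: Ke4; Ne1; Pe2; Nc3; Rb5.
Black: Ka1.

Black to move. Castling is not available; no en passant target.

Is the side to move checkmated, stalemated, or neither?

Black to move; black king on a1.
In check: no.
King squares — b1: attacked by Nc3; a2: attacked by Nc3; b2: attacked by Rb5.
Legal moves for Black: none.
Not in check and no legal moves → stalemate.

stalemate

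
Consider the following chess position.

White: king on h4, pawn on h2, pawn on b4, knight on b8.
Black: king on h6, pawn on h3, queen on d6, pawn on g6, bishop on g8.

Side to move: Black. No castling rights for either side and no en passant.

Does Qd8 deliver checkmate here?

no

After Qd8: white king on h4; in check: yes, from the black queen on d8.
White has 3 legal replies: Kg4, Kxh3, Kg3.
In check but a legal move exists → not checkmate.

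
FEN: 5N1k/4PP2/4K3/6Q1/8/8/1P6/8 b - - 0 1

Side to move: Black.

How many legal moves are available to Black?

0

Black to move; king on h8.
In check: no.
Legal moves: none.
Count: 0.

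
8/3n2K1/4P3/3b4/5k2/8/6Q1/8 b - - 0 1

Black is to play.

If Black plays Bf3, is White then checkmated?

After Bf3: white king on g7; in check: no.
White is not in check, so this cannot be checkmate.

no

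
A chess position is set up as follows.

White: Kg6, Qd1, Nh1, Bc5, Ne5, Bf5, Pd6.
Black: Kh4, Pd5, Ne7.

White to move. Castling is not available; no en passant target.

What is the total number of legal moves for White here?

6

White to move; king on g6.
In check: yes, from the black knight on e7.
Legal moves: Kh7, Kg7, Kf7, Kh6, Kf6, dxe7.
Count: 6.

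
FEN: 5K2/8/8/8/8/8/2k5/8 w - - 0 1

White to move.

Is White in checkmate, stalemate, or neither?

White to move; white king on f8.
In check: no.
Legal moves for White: Kg8, Ke8, Kg7, Kf7, Ke7.
White has 5 legal moves and is not in check → neither.

neither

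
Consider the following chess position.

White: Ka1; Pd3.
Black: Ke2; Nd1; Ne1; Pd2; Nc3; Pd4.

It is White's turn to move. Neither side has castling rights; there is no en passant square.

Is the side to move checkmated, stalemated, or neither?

White to move; white king on a1.
In check: no.
King squares — b1: attacked by Nc3; a2: attacked by Nc3; b2: attacked by Nd1.
Legal moves for White: none.
Not in check and no legal moves → stalemate.

stalemate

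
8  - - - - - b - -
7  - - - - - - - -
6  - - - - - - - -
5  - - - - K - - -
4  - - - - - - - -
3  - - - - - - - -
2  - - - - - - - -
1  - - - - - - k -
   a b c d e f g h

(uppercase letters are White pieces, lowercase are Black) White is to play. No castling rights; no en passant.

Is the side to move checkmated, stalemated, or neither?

White to move; white king on e5.
In check: no.
Legal moves for White: Kf6, Ke6, Kf5, Kd5, Kf4, Ke4, Kd4.
White has 7 legal moves and is not in check → neither.

neither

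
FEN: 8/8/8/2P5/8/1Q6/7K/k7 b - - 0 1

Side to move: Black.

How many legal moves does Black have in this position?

Black to move; king on a1.
In check: no.
Legal moves: none.
Count: 0.

0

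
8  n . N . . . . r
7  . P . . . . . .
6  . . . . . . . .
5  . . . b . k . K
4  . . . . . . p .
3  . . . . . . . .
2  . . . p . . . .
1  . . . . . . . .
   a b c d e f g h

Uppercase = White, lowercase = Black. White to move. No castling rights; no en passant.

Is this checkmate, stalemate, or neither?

checkmate

White to move; white king on h5.
In check: yes, from the black rook on h8.
King squares — g4: attacked by Kf5; h4: attacked by Rh8; g5: attacked by Kf5; g6: attacked by Kf5; h6: attacked by Rh8.
Legal moves for White: none.
In check with no legal moves → checkmate.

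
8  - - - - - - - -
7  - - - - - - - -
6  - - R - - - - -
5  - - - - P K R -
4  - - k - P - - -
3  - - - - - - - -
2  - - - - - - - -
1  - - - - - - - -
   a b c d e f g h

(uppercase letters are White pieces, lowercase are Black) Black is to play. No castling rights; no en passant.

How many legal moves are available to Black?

5

Black to move; king on c4.
In check: yes, from the white rook on c6.
Legal moves: Kb5, Kd4, Kb4, Kd3, Kb3.
Count: 5.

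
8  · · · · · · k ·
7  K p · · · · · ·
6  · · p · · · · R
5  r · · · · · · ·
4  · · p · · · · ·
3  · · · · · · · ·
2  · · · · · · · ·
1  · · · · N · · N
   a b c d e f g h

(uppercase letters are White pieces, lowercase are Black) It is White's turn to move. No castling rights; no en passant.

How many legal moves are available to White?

White to move; king on a7.
In check: yes, from the black rook on a5.
Legal moves: Kb8, Kxb7, Kb6.
Count: 3.

3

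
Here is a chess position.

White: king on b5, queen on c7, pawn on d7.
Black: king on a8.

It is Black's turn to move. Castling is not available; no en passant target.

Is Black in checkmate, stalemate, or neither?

Black to move; black king on a8.
In check: no.
King squares — a7: attacked by Qc7; b7: attacked by Qc7; b8: attacked by Qc7.
Legal moves for Black: none.
Not in check and no legal moves → stalemate.

stalemate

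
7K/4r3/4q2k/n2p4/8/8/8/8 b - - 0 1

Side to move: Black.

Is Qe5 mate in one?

After Qe5: white king on h8; in check: yes, from the black queen on e5.
White has 1 legal reply: Kg8.
In check but a legal move exists → not checkmate.

no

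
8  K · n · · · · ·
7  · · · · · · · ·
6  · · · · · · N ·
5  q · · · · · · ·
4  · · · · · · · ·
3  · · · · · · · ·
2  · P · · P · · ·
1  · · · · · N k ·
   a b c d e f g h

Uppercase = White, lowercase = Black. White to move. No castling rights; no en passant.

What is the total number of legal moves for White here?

2

White to move; king on a8.
In check: yes, from the black queen on a5.
Legal moves: Kb8, Kb7.
Count: 2.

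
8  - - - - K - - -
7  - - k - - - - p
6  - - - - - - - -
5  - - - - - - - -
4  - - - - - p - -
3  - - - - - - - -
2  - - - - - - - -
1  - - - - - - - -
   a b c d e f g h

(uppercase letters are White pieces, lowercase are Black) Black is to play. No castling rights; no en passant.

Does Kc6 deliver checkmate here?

After Kc6: white king on e8; in check: no.
White is not in check, so this cannot be checkmate.

no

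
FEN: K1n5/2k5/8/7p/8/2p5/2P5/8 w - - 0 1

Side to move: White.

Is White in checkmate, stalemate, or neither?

stalemate

White to move; white king on a8.
In check: no.
King squares — a7: attacked by Nc8; b7: attacked by Kc7; b8: attacked by Kc7.
Legal moves for White: none.
Not in check and no legal moves → stalemate.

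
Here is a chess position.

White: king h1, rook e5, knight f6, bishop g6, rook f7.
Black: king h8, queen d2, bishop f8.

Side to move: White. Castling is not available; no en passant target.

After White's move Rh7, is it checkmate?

After Rh7: black king on h8; in check: yes, from the white rook on h7.
King squares — g7: attacked by Rh7; h7: attacked by Nf6; g8: attacked by Nf6.
Black has no legal moves → checkmate.

yes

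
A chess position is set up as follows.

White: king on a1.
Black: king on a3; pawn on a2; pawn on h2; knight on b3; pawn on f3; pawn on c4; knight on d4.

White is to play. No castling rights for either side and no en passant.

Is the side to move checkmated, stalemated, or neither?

checkmate

White to move; white king on a1.
In check: yes, from the black knight on b3.
King squares — b1: attacked by Pa2; a2: attacked by Ka3; b2: attacked by Ka3.
Legal moves for White: none.
In check with no legal moves → checkmate.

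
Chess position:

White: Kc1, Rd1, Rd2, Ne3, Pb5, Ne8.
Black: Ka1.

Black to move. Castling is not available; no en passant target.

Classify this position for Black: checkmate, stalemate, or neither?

stalemate

Black to move; black king on a1.
In check: no.
King squares — b1: attacked by Kc1; a2: attacked by Rd2; b2: attacked by Kc1.
Legal moves for Black: none.
Not in check and no legal moves → stalemate.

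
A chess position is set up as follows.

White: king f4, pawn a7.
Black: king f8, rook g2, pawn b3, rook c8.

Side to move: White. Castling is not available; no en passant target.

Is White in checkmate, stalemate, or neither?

White to move; white king on f4.
In check: no.
Legal moves for White: Kf5, Ke5, Ke4, Kf3, Ke3, a8=Q, a8=R, a8=B, a8=N.
White has 9 legal moves and is not in check → neither.

neither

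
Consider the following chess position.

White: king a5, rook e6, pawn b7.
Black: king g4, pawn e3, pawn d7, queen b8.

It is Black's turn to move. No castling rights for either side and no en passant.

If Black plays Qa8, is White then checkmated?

no

After Qa8: white king on a5; in check: yes, from the black queen on a8.
White has 8 legal replies: Kb6, Kb5, Kb4, Ra6, bxa8=Q, bxa8=R, bxa8=B, bxa8=N.
In check but a legal move exists → not checkmate.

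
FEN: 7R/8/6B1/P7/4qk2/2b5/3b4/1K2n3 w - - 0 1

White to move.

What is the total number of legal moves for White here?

2

White to move; king on b1.
In check: yes, from the black queen on e4.
Legal moves: Ka2, Bxe4.
Count: 2.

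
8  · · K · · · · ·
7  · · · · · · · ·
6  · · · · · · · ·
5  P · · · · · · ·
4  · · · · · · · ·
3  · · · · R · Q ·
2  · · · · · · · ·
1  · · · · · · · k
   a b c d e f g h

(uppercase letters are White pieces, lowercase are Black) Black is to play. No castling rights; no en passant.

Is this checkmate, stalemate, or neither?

stalemate

Black to move; black king on h1.
In check: no.
King squares — g1: attacked by Qg3; g2: attacked by Qg3; h2: attacked by Qg3.
Legal moves for Black: none.
Not in check and no legal moves → stalemate.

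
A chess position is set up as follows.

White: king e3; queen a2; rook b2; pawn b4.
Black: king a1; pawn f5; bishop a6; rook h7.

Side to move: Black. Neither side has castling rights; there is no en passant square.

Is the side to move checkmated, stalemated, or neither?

checkmate

Black to move; black king on a1.
In check: yes, from the white queen on a2.
King squares — b1: attacked by Qa2; a2: attacked by Rb2; b2: attacked by Qa2.
Legal moves for Black: none.
In check with no legal moves → checkmate.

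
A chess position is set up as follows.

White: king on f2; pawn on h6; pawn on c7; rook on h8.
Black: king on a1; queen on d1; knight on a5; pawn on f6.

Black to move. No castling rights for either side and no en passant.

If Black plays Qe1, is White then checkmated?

After Qe1: white king on f2; in check: yes, from the black queen on e1.
White has 3 legal replies: Kf3, Kg2, Kxe1.
In check but a legal move exists → not checkmate.

no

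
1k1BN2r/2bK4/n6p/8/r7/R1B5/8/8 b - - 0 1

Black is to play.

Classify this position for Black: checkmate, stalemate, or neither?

Black to move; black king on b8.
In check: no.
Legal moves for Black include: Rg8, Rf8, Rxe8, Rh7+, Ka8, Kb7, Ka7, Bxd8, Bd6, Bb6, Be5, Ba5, Bf4, Bg3, Bh2, Nc5+, Nb4, Ra5, ... (list truncated; more exist).
Black has legal moves and is not in check → neither.

neither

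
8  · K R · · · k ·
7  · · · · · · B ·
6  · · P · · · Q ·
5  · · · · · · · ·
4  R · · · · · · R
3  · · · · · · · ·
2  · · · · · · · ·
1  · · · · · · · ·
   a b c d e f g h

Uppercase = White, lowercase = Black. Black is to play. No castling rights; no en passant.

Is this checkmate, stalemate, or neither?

checkmate

Black to move; black king on g8.
In check: yes, from the white rook on c8.
King squares — f7: attacked by Qg6; g7: attacked by Qg6; h7: attacked by Rh4; f8: attacked by Bg7; h8: attacked by Rh4.
Legal moves for Black: none.
In check with no legal moves → checkmate.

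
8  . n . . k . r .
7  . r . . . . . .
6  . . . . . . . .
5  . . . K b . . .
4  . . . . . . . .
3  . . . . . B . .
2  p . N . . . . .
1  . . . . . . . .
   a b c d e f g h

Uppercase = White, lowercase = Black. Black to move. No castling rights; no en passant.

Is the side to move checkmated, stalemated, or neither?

Black to move; black king on e8.
In check: no.
Legal moves for Black include: Rh8, Rf8, Rgg7, Rg6, Rg5, Rg4, Rg3, Rg2, Rg1, Kf8, Kd8, Kf7, Ke7, Kd7, Nd7, Nc6, Na6, Rh7, ... (list truncated; more exist).
Black has legal moves and is not in check → neither.

neither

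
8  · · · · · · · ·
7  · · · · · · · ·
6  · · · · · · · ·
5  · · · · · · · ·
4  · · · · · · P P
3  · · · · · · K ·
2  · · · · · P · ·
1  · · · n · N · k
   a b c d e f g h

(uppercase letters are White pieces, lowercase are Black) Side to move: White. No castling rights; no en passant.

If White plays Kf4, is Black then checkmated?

no

After Kf4: black king on h1; in check: no.
Black is not in check, so this cannot be checkmate.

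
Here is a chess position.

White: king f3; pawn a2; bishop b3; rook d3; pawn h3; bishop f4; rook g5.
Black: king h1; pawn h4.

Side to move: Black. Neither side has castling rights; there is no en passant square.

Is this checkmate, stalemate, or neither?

Black to move; black king on h1.
In check: no.
King squares — g1: attacked by Rg5; g2: attacked by Kf3; h2: attacked by Bf4.
Legal moves for Black: none.
Not in check and no legal moves → stalemate.

stalemate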